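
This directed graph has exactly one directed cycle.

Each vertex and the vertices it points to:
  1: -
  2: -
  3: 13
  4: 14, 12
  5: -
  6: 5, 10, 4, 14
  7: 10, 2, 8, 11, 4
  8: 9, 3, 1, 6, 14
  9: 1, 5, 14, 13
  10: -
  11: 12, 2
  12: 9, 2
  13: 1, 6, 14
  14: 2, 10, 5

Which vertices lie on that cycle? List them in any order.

4, 6, 9, 12, 13

DFS with gray/black marking from 9:
9 gray
  1 gray
  1 black
  5 gray
  5 black
  14 gray
    2 gray
    2 black
    10 gray
    10 black
    14→5: 5 black — skip
  14 black
  13 gray
    13→1: 1 black — skip
    6 gray
      6→5: 5 black — skip
      6→10: 10 black — skip
      4 gray
        4→14: 14 black — skip
        12 gray
          12→9: 9 is gray → back edge
Back edge closes the cycle 9 → 13 → 6 → 4 → 12 → 9; its vertices are {4, 6, 9, 12, 13}.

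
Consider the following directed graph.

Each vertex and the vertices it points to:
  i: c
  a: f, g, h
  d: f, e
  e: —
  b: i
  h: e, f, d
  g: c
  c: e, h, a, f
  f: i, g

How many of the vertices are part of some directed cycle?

A vertex is on a directed cycle iff it belongs to a strongly connected component of size ≥ 2 (or has a self-loop).
The vertices on cycles are {a, c, d, f, g, h, i} — 7 in total.

7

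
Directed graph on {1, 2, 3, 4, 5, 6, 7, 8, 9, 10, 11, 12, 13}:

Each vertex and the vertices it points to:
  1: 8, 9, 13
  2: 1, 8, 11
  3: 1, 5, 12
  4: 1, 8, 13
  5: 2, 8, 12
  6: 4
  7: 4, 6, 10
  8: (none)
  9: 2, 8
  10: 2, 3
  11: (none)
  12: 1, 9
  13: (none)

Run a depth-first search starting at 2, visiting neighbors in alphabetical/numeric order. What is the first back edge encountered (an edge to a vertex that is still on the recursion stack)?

DFS from 2 (visiting neighbors in alphabetical/numeric order); mark gray on enter, black on exit:
2 gray
  1 gray
    8 gray
    8 black
    9 gray
      9→2: 2 is gray → back edge
First back edge: 9 → 2.

9→2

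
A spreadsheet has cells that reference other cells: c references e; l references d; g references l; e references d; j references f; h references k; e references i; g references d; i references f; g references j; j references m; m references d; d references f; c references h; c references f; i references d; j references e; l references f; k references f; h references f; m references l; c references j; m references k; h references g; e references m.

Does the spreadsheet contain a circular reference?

No

DFS with white/gray/black marking, starting from c:
c gray
  f gray
  f black
  e gray
    m gray
      k gray
        k→f: f black — skip
      k black
      l gray
        d gray
          d→f: f black — skip
        d black
        l→f: f black — skip
      l black
      m→d: d black — skip
    m black
    e→d: d black — skip
    i gray
      i→f: f black — skip
      i→d: d black — skip
    i black
  e black
  h gray
    h→f: f black — skip
    h→k: k black — skip
    g gray
      j gray
        j→e: e black — skip
        j→m: m black — skip
        j→f: f black — skip
      j black
      g→l: l black — skip
      g→d: d black — skip
    g black
  h black
  c→j: j black — skip
c black
Every edge goes to a white or black vertex — no back edge, so the graph is acyclic.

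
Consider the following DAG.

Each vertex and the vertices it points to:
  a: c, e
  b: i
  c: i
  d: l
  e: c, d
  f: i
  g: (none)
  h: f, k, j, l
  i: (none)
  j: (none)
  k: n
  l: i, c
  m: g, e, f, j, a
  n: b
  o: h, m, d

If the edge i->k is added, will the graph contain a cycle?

Adding i→k creates a cycle iff k can already reach i.
Path from k: k → n → b → i.
So k → … → i → k is a cycle.

Yes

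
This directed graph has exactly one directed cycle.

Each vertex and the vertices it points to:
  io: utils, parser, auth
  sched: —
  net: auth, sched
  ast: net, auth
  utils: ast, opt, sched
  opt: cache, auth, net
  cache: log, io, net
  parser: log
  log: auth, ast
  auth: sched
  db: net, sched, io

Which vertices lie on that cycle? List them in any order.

io, opt, cache, utils

DFS with gray/black marking from io:
io gray
  utils gray
    ast gray
      net gray
        auth gray
          sched gray
          sched black
        auth black
        net→sched: sched black — skip
      net black
      ast→auth: auth black — skip
    ast black
    opt gray
      cache gray
        log gray
          log→auth: auth black — skip
          log→ast: ast black — skip
        log black
        cache→io: io is gray → back edge
Back edge closes the cycle io → utils → opt → cache → io; its vertices are {io, opt, cache, utils}.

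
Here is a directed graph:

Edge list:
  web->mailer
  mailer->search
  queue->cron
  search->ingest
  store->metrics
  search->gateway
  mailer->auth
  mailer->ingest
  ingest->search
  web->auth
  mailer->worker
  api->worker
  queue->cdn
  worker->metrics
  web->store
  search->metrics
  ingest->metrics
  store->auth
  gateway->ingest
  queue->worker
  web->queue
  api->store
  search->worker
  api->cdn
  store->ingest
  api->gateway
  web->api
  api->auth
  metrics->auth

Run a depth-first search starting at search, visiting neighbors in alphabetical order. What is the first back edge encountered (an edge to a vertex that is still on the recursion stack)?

DFS from search (visiting neighbors in alphabetical order); mark gray on enter, black on exit:
search gray
  gateway gray
    ingest gray
      metrics gray
        auth gray
        auth black
      metrics black
      ingest→search: search is gray → back edge
First back edge: ingest → search.

ingest->search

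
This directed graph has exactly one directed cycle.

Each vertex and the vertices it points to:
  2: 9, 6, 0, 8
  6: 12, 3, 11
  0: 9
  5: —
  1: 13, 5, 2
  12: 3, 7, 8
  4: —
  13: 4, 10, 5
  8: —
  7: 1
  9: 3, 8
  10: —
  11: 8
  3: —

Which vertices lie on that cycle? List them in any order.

DFS with gray/black marking from 7:
7 gray
  1 gray
    13 gray
      4 gray
      4 black
      10 gray
      10 black
      5 gray
      5 black
    13 black
    1→5: 5 black — skip
    2 gray
      9 gray
        3 gray
        3 black
        8 gray
        8 black
      9 black
      6 gray
        12 gray
          12→3: 3 black — skip
          12→7: 7 is gray → back edge
Back edge closes the cycle 7 → 1 → 2 → 6 → 12 → 7; its vertices are {1, 2, 6, 7, 12}.

1, 2, 6, 7, 12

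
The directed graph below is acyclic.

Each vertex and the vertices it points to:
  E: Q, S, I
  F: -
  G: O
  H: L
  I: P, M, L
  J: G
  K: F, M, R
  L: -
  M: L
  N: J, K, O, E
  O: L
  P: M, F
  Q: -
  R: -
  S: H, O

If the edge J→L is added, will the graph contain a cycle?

No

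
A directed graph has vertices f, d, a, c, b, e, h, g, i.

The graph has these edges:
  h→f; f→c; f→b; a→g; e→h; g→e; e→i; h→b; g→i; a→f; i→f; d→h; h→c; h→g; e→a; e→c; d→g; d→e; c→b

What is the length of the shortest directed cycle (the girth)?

3

For each vertex v, BFS finds the shortest path from v back to v.
The shortest such closed walk is e → a → g → e, length 3.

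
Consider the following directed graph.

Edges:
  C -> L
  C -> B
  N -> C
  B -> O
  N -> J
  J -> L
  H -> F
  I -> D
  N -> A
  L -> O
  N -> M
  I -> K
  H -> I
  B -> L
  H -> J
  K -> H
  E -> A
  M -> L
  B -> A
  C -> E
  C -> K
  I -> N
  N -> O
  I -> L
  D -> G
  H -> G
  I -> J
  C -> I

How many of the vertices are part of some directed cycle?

A vertex is on a directed cycle iff it belongs to a strongly connected component of size ≥ 2 (or has a self-loop).
The vertices on cycles are {C, H, I, K, N} — 5 in total.

5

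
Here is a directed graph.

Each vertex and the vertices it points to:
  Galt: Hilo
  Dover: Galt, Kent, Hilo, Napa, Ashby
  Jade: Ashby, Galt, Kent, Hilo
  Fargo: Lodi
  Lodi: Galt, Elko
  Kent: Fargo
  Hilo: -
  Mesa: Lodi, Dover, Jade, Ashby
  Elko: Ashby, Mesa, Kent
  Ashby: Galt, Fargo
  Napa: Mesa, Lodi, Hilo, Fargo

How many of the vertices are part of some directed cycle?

9

A vertex is on a directed cycle iff it belongs to a strongly connected component of size ≥ 2 (or has a self-loop).
The vertices on cycles are {Elko, Jade, Kent, Lodi, Mesa, Napa, Ashby, Dover, Fargo} — 9 in total.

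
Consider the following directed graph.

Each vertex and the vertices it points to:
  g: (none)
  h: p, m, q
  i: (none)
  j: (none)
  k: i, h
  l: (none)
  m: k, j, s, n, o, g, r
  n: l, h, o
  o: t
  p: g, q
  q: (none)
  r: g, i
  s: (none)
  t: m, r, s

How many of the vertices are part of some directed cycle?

6

A vertex is on a directed cycle iff it belongs to a strongly connected component of size ≥ 2 (or has a self-loop).
The vertices on cycles are {h, k, m, n, o, t} — 6 in total.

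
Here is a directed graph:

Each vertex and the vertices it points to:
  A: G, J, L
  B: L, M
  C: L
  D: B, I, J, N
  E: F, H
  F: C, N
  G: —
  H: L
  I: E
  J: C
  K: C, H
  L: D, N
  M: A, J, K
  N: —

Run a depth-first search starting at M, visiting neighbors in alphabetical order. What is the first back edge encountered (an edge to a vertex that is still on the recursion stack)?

DFS from M (visiting neighbors in alphabetical order); mark gray on enter, black on exit:
M gray
  A gray
    G gray
    G black
    J gray
      C gray
        L gray
          D gray
            B gray
              B→L: L is gray → back edge
First back edge: B → L.

B→L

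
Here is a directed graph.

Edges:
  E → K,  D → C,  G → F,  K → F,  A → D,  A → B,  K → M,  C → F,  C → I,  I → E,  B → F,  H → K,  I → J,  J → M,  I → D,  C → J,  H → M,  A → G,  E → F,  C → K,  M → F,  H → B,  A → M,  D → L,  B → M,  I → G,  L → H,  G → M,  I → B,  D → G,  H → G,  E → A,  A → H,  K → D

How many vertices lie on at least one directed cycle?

A vertex is on a directed cycle iff it belongs to a strongly connected component of size ≥ 2 (or has a self-loop).
The vertices on cycles are {A, C, D, E, H, I, K, L} — 8 in total.

8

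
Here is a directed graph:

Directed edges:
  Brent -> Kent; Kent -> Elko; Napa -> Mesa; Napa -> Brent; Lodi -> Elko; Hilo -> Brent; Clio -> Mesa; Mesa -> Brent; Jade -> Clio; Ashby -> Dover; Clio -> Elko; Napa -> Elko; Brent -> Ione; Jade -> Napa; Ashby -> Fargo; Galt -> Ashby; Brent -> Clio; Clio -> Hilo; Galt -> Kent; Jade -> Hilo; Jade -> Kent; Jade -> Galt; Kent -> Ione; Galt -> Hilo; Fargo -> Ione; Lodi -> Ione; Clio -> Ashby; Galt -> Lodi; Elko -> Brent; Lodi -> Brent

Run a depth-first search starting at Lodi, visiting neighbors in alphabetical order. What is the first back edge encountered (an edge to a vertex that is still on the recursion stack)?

DFS from Lodi (visiting neighbors in alphabetical order); mark gray on enter, black on exit:
Lodi gray
  Brent gray
    Clio gray
      Ashby gray
        Dover gray
        Dover black
        Fargo gray
          Ione gray
          Ione black
        Fargo black
      Ashby black
      Elko gray
        Elko→Brent: Brent is gray → back edge
First back edge: Elko → Brent.

Elko->Brent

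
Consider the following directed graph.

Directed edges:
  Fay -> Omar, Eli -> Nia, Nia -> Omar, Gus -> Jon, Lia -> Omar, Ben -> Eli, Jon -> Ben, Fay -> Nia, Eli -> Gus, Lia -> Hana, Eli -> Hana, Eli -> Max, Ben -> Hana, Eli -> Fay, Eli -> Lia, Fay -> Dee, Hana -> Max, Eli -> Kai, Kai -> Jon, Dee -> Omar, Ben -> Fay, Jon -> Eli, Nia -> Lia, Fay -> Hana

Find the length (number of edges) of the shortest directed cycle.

3

For each vertex v, BFS finds the shortest path from v back to v.
The shortest such closed walk is Eli → Kai → Jon → Eli, length 3.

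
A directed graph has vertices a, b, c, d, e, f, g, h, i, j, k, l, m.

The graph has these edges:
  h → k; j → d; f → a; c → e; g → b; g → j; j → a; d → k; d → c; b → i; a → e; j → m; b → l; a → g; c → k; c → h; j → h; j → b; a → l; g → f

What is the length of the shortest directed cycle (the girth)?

For each vertex v, BFS finds the shortest path from v back to v.
The shortest such closed walk is j → a → g → j, length 3.

3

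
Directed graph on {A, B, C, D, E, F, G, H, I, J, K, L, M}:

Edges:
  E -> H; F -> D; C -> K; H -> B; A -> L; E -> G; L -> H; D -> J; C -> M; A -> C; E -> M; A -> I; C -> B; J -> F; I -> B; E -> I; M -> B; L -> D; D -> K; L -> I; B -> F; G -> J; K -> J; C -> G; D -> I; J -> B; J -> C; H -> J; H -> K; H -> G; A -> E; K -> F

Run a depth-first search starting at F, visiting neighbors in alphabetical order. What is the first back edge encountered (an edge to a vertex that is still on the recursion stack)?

DFS from F (visiting neighbors in alphabetical order); mark gray on enter, black on exit:
F gray
  D gray
    I gray
      B gray
        B→F: F is gray → back edge
First back edge: B → F.

B→F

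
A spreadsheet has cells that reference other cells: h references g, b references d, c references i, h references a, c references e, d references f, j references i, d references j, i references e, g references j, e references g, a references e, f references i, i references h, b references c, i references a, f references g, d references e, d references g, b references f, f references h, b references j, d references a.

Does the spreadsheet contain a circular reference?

Yes

DFS with white/gray/black marking, starting from i:
i gray
  h gray
    a gray
      e gray
        g gray
          j gray
            j→i: i is gray → back edge
Back edge found, so a cycle exists: i → h → a → e → g → j → i.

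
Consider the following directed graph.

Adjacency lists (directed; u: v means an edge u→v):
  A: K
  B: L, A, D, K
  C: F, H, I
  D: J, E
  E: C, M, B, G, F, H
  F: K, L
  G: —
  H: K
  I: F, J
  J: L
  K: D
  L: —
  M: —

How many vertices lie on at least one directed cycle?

9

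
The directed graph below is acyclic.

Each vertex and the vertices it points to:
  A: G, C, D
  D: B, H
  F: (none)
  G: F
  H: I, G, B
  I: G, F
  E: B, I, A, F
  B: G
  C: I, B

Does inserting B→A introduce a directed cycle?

Yes

Adding B→A creates a cycle iff A can already reach B.
Path from A: A → D → B.
So A → … → B → A is a cycle.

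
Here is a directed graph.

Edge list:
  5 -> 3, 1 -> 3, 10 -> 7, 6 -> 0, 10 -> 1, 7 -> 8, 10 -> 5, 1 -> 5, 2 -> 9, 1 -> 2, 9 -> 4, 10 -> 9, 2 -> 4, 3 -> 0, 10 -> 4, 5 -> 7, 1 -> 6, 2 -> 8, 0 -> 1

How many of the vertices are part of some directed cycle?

A vertex is on a directed cycle iff it belongs to a strongly connected component of size ≥ 2 (or has a self-loop).
The vertices on cycles are {0, 1, 3, 5, 6} — 5 in total.

5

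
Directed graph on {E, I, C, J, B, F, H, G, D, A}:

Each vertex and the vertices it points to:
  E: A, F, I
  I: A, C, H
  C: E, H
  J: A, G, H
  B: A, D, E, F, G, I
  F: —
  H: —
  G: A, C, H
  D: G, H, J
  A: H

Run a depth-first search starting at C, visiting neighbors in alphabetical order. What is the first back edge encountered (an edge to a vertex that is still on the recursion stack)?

DFS from C (visiting neighbors in alphabetical order); mark gray on enter, black on exit:
C gray
  E gray
    A gray
      H gray
      H black
    A black
    F gray
    F black
    I gray
      I→A: A black — skip
      I→C: C is gray → back edge
First back edge: I → C.

I→C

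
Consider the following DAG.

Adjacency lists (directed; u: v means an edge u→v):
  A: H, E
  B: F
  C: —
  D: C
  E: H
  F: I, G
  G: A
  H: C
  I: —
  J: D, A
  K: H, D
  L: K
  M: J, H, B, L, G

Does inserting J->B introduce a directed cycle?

No

Adding J→B creates a cycle iff B can already reach J.
Explore from B: no path reaches J. The graph stays acyclic.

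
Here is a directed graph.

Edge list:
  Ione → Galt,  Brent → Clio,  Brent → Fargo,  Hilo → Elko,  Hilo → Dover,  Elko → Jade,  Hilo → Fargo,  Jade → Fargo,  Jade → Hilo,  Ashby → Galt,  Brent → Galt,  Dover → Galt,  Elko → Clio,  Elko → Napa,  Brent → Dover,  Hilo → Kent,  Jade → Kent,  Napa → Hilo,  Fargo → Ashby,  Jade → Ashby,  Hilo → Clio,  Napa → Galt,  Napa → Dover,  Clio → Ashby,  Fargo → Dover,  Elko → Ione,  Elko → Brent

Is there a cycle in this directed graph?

Yes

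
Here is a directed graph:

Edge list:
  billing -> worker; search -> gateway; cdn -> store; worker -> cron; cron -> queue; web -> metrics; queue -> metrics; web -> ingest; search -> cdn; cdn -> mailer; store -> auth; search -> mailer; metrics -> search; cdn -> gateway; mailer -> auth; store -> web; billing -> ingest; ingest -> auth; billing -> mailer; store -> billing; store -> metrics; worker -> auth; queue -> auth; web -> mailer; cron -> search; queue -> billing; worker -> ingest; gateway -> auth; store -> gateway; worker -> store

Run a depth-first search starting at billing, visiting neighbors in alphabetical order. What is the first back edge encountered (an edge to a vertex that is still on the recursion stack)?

DFS from billing (visiting neighbors in alphabetical order); mark gray on enter, black on exit:
billing gray
  ingest gray
    auth gray
    auth black
  ingest black
  mailer gray
    mailer→auth: auth black — skip
  mailer black
  worker gray
    worker→auth: auth black — skip
    cron gray
      queue gray
        queue→auth: auth black — skip
        queue→billing: billing is gray → back edge
First back edge: queue → billing.

queue->billing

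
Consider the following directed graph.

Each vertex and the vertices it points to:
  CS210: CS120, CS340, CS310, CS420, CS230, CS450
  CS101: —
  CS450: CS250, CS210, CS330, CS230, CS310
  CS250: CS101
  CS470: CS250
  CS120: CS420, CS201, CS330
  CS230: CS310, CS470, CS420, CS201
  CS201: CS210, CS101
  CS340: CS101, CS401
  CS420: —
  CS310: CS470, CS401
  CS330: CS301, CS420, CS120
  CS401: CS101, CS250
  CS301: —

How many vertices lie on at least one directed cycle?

6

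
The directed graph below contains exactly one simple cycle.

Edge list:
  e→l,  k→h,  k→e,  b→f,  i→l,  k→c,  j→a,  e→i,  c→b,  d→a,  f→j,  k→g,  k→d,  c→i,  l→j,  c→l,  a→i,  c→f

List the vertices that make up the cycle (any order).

a, i, j, l

DFS with gray/black marking from i:
i gray
  l gray
    j gray
      a gray
        a→i: i is gray → back edge
Back edge closes the cycle i → l → j → a → i; its vertices are {a, i, j, l}.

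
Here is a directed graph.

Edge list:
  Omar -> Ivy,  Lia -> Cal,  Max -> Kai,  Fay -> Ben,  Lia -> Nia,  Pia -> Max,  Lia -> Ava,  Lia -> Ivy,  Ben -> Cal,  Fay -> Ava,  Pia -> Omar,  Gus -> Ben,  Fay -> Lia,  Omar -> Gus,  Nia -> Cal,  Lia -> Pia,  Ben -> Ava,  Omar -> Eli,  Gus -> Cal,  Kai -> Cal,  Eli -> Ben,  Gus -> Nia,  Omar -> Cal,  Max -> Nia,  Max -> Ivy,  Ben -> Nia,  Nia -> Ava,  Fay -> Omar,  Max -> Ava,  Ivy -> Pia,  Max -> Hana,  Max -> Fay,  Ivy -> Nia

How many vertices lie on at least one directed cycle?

A vertex is on a directed cycle iff it belongs to a strongly connected component of size ≥ 2 (or has a self-loop).
The vertices on cycles are {Fay, Ivy, Lia, Max, Pia, Omar} — 6 in total.

6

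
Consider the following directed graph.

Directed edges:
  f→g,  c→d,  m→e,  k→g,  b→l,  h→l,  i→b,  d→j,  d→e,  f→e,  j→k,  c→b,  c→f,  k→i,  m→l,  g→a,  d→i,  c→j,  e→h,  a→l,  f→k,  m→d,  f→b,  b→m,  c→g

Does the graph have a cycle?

DFS with white/gray/black marking, starting from h:
h gray
  l gray
  l black
h black
c gray
  j gray
    k gray
      i gray
        b gray
          m gray
            d gray
              d→i: i is gray → back edge
Back edge found, so a cycle exists: i → b → m → d → i.

Yes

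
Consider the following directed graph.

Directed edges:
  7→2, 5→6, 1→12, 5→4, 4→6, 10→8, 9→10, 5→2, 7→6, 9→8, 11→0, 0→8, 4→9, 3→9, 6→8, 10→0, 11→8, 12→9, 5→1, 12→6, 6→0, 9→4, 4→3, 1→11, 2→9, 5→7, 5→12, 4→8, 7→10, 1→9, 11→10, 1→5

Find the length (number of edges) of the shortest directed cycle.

2

For each vertex v, BFS finds the shortest path from v back to v.
The shortest such closed walk is 5 → 1 → 5, length 2.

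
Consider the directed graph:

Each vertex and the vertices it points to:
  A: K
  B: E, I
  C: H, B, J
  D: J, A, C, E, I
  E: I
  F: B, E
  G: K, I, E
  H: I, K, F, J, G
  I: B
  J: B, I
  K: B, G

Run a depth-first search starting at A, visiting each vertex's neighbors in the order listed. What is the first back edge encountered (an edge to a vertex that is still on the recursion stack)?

DFS from A (visiting each vertex's neighbors in the order listed); mark gray on enter, black on exit:
A gray
  K gray
    B gray
      E gray
        I gray
          I→B: B is gray → back edge
First back edge: I → B.

I->B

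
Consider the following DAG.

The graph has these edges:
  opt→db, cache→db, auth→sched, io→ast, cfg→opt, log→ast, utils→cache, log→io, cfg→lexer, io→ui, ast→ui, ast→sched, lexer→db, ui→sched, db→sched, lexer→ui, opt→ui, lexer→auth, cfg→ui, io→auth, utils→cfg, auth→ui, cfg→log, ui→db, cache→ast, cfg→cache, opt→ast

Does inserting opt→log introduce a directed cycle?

Adding opt→log creates a cycle iff log can already reach opt.
Explore from log: no path reaches opt. The graph stays acyclic.

No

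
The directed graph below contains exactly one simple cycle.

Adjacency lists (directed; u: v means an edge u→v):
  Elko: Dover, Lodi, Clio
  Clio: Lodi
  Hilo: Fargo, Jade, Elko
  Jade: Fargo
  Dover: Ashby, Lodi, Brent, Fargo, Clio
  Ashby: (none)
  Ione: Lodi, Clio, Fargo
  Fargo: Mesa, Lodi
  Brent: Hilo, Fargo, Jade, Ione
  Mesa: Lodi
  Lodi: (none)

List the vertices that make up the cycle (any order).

Elko, Hilo, Brent, Dover

DFS with gray/black marking from Brent:
Brent gray
  Hilo gray
    Fargo gray
      Mesa gray
        Lodi gray
        Lodi black
      Mesa black
      Fargo→Lodi: Lodi black — skip
    Fargo black
    Jade gray
      Jade→Fargo: Fargo black — skip
    Jade black
    Elko gray
      Dover gray
        Ashby gray
        Ashby black
        Dover→Lodi: Lodi black — skip
        Dover→Brent: Brent is gray → back edge
Back edge closes the cycle Brent → Hilo → Elko → Dover → Brent; its vertices are {Elko, Hilo, Brent, Dover}.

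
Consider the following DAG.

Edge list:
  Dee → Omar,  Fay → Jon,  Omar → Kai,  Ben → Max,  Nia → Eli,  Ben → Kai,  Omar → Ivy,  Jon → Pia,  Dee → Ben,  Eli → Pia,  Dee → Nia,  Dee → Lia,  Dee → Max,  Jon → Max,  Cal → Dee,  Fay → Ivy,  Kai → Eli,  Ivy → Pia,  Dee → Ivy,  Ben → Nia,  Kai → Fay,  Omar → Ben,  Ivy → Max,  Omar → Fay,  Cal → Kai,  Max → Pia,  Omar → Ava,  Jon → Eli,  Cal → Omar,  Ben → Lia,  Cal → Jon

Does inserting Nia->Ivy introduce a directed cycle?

Adding Nia→Ivy creates a cycle iff Ivy can already reach Nia.
Explore from Ivy: no path reaches Nia. The graph stays acyclic.

No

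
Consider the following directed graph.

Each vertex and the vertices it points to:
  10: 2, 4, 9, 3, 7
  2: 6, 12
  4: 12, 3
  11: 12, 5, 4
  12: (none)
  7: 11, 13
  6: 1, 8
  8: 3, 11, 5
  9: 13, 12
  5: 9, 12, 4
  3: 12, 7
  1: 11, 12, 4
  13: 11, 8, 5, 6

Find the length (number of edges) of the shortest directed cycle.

3

For each vertex v, BFS finds the shortest path from v back to v.
The shortest such closed walk is 13 → 5 → 9 → 13, length 3.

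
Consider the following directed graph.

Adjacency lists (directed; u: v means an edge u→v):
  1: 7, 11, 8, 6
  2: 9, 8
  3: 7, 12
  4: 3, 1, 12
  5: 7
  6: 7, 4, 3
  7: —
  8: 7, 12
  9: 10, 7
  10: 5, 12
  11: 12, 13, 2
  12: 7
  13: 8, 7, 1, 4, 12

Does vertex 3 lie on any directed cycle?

3 lies on a cycle iff there is a path from 3 back to itself.
Exploring from 3, it never reaches itself; equivalently, its strongly connected component is a singleton.

No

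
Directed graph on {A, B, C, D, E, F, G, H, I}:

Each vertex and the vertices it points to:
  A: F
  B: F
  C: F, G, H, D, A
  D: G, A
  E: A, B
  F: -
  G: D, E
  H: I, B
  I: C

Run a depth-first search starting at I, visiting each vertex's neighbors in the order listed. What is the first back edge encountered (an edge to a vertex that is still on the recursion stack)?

DFS from I (visiting each vertex's neighbors in the order listed); mark gray on enter, black on exit:
I gray
  C gray
    F gray
    F black
    G gray
      D gray
        D→G: G is gray → back edge
First back edge: D → G.

D→G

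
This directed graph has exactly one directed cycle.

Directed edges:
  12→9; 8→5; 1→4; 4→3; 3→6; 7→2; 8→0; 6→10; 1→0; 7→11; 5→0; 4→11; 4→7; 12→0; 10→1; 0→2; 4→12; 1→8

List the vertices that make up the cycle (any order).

DFS with gray/black marking from 1:
1 gray
  4 gray
    12 gray
      0 gray
        2 gray
        2 black
      0 black
      9 gray
      9 black
    12 black
    11 gray
    11 black
    3 gray
      6 gray
        10 gray
          10→1: 1 is gray → back edge
Back edge closes the cycle 1 → 4 → 3 → 6 → 10 → 1; its vertices are {1, 3, 4, 6, 10}.

1, 3, 4, 6, 10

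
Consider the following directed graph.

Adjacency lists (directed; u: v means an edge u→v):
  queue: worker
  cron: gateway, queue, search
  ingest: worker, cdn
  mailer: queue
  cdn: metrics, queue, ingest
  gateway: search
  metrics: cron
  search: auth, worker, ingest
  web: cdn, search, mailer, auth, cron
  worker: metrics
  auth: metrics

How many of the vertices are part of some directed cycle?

9

A vertex is on a directed cycle iff it belongs to a strongly connected component of size ≥ 2 (or has a self-loop).
The vertices on cycles are {cdn, auth, cron, queue, ingest, search, worker, gateway, metrics} — 9 in total.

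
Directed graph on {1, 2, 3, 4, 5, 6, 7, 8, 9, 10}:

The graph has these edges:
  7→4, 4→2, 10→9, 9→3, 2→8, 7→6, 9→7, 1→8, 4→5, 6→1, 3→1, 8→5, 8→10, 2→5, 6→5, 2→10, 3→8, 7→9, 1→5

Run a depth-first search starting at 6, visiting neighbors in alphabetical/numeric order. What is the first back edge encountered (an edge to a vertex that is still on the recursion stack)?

3->1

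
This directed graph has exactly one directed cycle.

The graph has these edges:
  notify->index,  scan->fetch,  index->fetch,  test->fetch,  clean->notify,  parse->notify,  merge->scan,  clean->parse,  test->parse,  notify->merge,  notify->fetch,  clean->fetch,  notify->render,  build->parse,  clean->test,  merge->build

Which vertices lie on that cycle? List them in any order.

DFS with gray/black marking from notify:
notify gray
  merge gray
    build gray
      parse gray
        parse→notify: notify is gray → back edge
Back edge closes the cycle notify → merge → build → parse → notify; its vertices are {build, merge, parse, notify}.

build, merge, parse, notify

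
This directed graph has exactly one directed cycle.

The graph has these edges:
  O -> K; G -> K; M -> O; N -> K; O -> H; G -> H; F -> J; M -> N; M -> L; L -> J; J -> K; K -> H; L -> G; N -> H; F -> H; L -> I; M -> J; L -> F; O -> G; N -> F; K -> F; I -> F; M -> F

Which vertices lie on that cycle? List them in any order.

DFS with gray/black marking from J:
J gray
  K gray
    H gray
    H black
    F gray
      F→J: J is gray → back edge
Back edge closes the cycle J → K → F → J; its vertices are {F, J, K}.

F, J, K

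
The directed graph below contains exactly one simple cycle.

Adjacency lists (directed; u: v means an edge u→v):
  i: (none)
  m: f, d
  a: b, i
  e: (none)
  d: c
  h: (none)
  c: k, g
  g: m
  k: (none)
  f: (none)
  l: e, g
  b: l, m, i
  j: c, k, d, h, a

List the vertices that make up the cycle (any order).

c, d, g, m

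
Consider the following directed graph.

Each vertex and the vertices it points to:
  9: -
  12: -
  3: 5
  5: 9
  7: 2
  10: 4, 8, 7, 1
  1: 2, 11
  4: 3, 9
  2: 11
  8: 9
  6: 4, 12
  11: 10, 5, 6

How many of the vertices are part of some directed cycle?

A vertex is on a directed cycle iff it belongs to a strongly connected component of size ≥ 2 (or has a self-loop).
The vertices on cycles are {1, 2, 7, 10, 11} — 5 in total.

5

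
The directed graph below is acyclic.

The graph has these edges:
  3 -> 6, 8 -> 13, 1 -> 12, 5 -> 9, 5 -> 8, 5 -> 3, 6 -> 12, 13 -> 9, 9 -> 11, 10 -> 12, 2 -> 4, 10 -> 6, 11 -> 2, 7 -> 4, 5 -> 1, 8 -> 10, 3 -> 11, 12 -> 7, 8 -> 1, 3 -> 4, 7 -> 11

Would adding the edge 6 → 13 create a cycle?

Adding 6→13 creates a cycle iff 13 can already reach 6.
Explore from 13: no path reaches 6. The graph stays acyclic.

No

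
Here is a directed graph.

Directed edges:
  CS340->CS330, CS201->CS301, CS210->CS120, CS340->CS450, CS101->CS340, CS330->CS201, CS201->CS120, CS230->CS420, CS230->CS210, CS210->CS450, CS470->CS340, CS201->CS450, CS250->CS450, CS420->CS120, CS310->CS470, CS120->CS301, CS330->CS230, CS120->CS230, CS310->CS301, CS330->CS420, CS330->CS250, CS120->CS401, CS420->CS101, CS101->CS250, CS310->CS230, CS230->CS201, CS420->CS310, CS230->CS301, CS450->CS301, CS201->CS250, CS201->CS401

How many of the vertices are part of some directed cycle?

A vertex is on a directed cycle iff it belongs to a strongly connected component of size ≥ 2 (or has a self-loop).
The vertices on cycles are {CS101, CS120, CS201, CS210, CS230, CS310, CS330, CS340, CS420, CS470} — 10 in total.

10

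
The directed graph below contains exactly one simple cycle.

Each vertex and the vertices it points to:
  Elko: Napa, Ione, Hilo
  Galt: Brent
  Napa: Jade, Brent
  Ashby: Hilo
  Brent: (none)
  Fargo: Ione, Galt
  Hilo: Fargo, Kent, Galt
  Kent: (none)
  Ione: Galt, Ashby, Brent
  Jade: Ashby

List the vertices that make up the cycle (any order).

DFS with gray/black marking from Hilo:
Hilo gray
  Fargo gray
    Ione gray
      Galt gray
        Brent gray
        Brent black
      Galt black
      Ashby gray
        Ashby→Hilo: Hilo is gray → back edge
Back edge closes the cycle Hilo → Fargo → Ione → Ashby → Hilo; its vertices are {Hilo, Ione, Ashby, Fargo}.

Hilo, Ione, Ashby, Fargo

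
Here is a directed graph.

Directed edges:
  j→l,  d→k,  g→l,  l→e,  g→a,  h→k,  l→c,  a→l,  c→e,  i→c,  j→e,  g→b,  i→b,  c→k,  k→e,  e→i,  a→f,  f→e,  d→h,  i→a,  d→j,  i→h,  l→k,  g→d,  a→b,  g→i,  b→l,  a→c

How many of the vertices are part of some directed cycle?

A vertex is on a directed cycle iff it belongs to a strongly connected component of size ≥ 2 (or has a self-loop).
The vertices on cycles are {a, b, c, e, f, h, i, k, l} — 9 in total.

9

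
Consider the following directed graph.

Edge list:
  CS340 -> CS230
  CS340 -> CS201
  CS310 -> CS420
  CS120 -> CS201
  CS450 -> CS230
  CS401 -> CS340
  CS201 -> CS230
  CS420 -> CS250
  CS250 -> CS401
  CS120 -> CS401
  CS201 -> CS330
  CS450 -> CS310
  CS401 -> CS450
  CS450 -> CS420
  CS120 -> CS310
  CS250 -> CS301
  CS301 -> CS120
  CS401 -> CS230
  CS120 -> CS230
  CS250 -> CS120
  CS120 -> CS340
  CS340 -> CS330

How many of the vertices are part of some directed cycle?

A vertex is on a directed cycle iff it belongs to a strongly connected component of size ≥ 2 (or has a self-loop).
The vertices on cycles are {CS120, CS250, CS301, CS310, CS401, CS420, CS450} — 7 in total.

7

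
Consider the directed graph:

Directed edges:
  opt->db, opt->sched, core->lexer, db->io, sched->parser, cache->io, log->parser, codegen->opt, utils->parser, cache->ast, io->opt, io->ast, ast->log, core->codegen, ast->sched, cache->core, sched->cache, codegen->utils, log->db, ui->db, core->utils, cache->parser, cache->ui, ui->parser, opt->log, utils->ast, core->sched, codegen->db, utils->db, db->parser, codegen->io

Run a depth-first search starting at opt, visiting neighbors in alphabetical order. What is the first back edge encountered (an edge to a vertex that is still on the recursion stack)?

DFS from opt (visiting neighbors in alphabetical order); mark gray on enter, black on exit:
opt gray
  db gray
    io gray
      ast gray
        log gray
          log→db: db is gray → back edge
First back edge: log → db.

log→db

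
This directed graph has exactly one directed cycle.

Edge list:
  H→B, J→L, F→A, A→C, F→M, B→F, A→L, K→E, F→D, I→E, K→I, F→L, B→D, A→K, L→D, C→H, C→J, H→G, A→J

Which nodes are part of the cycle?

A, B, C, F, H

DFS with gray/black marking from F:
F gray
  A gray
    K gray
      I gray
        E gray
        E black
      I black
      K→E: E black — skip
    K black
    L gray
      D gray
      D black
    L black
    J gray
      J→L: L black — skip
    J black
    C gray
      H gray
        B gray
          B→F: F is gray → back edge
Back edge closes the cycle F → A → C → H → B → F; its vertices are {A, B, C, F, H}.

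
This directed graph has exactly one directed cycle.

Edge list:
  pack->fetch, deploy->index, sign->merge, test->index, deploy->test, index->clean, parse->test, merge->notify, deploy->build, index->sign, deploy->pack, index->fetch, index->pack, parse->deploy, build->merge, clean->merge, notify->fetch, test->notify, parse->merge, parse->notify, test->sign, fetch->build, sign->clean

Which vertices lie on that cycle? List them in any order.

DFS with gray/black marking from notify:
notify gray
  fetch gray
    build gray
      merge gray
        merge→notify: notify is gray → back edge
Back edge closes the cycle notify → fetch → build → merge → notify; its vertices are {build, fetch, merge, notify}.

build, fetch, merge, notify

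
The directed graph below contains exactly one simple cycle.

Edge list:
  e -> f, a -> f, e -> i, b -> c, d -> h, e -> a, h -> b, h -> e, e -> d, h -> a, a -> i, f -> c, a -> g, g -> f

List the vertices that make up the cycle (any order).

d, e, h

DFS with gray/black marking from h:
h gray
  a gray
    i gray
    i black
    f gray
      c gray
      c black
    f black
    g gray
      g→f: f black — skip
    g black
  a black
  e gray
    e→f: f black — skip
    e→i: i black — skip
    d gray
      d→h: h is gray → back edge
Back edge closes the cycle h → e → d → h; its vertices are {d, e, h}.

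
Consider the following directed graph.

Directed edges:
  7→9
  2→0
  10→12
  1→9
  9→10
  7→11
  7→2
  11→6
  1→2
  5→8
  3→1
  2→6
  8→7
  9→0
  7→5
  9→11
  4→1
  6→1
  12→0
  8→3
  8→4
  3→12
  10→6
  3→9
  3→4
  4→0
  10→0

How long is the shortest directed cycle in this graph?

3

For each vertex v, BFS finds the shortest path from v back to v.
The shortest such closed walk is 5 → 8 → 7 → 5, length 3.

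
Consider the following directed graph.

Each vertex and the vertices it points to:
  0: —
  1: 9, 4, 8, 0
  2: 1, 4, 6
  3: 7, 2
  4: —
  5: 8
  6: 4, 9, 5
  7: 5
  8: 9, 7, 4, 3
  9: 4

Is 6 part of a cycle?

Yes

6 is on a cycle iff 6 can reach itself via ≥1 edge.
6 → 5 → 8 → 3 → 2 → 6 — yes.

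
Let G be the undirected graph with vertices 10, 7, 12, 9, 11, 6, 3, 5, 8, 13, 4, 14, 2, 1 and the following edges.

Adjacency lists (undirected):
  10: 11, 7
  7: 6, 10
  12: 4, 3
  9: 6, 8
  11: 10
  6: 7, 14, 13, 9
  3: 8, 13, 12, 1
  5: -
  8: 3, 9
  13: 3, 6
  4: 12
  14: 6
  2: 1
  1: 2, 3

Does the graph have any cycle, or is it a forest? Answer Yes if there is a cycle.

DFS, tracking each vertex's parent; an edge to a visited non-parent vertex closes a cycle.
Start from 6:
visit 6 (parent –)
  visit 7 (parent 6)
    7–6: parent, skip
    visit 10 (parent 7)
      visit 11 (parent 10)
        11–10: parent, skip
      10–7: parent, skip
  visit 14 (parent 6)
    14–6: parent, skip
  visit 13 (parent 6)
    visit 3 (parent 13)
      visit 8 (parent 3)
        8–3: parent, skip
        visit 9 (parent 8)
          9–6: 6 visited and ≠ parent → cycle
Cycle: 6 – 13 – 3 – 8 – 9 – 6.

Yes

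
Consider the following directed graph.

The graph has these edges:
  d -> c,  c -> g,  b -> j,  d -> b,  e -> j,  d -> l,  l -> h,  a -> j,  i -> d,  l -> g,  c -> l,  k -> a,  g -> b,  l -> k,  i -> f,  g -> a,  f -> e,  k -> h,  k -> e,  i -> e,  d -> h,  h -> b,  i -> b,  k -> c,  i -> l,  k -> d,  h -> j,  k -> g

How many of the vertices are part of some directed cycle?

4

A vertex is on a directed cycle iff it belongs to a strongly connected component of size ≥ 2 (or has a self-loop).
The vertices on cycles are {c, d, k, l} — 4 in total.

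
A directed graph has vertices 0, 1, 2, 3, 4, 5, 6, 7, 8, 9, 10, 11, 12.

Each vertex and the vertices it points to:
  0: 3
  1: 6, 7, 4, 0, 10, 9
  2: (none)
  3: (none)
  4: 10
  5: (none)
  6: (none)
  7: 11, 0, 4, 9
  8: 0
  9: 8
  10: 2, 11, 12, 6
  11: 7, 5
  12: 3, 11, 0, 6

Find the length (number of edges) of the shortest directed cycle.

2

For each vertex v, BFS finds the shortest path from v back to v.
The shortest such closed walk is 7 → 11 → 7, length 2.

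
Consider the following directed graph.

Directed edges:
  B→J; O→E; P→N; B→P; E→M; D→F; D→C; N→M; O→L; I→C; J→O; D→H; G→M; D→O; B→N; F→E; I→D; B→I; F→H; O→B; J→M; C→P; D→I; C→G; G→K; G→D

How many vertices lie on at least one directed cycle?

A vertex is on a directed cycle iff it belongs to a strongly connected component of size ≥ 2 (or has a self-loop).
The vertices on cycles are {B, C, D, G, I, J, O} — 7 in total.

7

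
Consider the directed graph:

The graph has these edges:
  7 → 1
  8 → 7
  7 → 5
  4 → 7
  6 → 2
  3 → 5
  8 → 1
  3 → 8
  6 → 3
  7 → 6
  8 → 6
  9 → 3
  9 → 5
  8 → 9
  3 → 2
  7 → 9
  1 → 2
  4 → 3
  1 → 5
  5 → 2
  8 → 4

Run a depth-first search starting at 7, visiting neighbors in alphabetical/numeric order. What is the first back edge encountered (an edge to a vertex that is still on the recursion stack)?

DFS from 7 (visiting neighbors in alphabetical/numeric order); mark gray on enter, black on exit:
7 gray
  1 gray
    2 gray
    2 black
    5 gray
      5→2: 2 black — skip
    5 black
  1 black
  7→5: 5 black — skip
  6 gray
    6→2: 2 black — skip
    3 gray
      3→2: 2 black — skip
      3→5: 5 black — skip
      8 gray
        8→1: 1 black — skip
        4 gray
          4→3: 3 is gray → back edge
First back edge: 4 → 3.

4→3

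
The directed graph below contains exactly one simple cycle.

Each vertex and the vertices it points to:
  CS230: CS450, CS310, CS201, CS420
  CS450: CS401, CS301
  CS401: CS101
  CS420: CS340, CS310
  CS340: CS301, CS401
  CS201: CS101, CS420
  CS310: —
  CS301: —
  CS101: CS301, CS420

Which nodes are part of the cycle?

CS101, CS340, CS401, CS420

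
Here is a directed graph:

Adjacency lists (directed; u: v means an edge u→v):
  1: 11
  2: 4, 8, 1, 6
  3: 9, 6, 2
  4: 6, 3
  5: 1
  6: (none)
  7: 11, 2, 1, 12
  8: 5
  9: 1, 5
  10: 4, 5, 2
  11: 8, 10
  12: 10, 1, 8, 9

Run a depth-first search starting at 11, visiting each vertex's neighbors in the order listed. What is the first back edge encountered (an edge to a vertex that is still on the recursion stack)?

DFS from 11 (visiting each vertex's neighbors in the order listed); mark gray on enter, black on exit:
11 gray
  8 gray
    5 gray
      1 gray
        1→11: 11 is gray → back edge
First back edge: 1 → 11.

1→11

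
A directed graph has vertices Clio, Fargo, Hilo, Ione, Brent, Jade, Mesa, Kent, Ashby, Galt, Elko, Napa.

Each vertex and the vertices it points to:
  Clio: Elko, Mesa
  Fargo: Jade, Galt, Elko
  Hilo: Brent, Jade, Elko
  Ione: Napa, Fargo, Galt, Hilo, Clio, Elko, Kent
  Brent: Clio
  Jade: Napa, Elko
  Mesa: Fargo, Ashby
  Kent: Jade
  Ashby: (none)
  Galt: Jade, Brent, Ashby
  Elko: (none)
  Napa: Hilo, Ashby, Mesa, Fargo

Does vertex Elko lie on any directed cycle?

No

Elko lies on a cycle iff there is a path from Elko back to itself.
Exploring from Elko, it never reaches itself; equivalently, its strongly connected component is a singleton.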